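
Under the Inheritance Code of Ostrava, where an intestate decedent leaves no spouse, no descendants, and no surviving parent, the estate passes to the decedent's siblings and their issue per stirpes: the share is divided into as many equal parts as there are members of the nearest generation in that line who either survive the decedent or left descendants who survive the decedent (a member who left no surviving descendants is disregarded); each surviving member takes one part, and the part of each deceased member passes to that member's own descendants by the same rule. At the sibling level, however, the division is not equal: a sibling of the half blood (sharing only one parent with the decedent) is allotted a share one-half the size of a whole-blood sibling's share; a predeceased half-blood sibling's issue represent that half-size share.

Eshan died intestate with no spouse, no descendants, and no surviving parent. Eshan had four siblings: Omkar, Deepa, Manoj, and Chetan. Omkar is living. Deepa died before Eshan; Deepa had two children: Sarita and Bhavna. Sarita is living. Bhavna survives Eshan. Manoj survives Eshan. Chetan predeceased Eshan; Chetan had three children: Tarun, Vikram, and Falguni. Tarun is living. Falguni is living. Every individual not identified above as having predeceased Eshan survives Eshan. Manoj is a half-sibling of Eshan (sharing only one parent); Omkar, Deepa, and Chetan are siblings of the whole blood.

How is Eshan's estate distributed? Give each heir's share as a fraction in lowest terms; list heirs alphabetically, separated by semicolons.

No spouse, descendants, or parent survives, so the estate passes to Eshan's siblings per stirpes.
Half-blood siblings count for one-half the weight of whole-blood siblings at the initial division.
Dividing 1 in proportion to weights (total weight 7/2): Omkar (weight 1) → 2/7; Deepa (weight 1) → 2/7; Manoj (weight 1/2) → 1/7; Chetan (weight 1) → 2/7.
Omkar is living and takes 2/7.
Deepa predeceased; the 2/7 allotted to Deepa's branch passes to Deepa's issue by representation.
The 2/7 is divided into 2 equal shares of 1/7 among Sarita, Bhavna.
Sarita is living and takes 1/7.
Bhavna is living and takes 1/7.
Manoj is living and takes 1/7.
Chetan predeceased; the 2/7 allotted to Chetan's branch passes to Chetan's issue by representation.
The 2/7 is divided into 3 equal shares of 2/21 among Tarun, Vikram, Falguni.
Tarun is living and takes 2/21.
Vikram is living and takes 2/21.
Falguni is living and takes 2/21.

Bhavna 1/7; Falguni 2/21; Manoj 1/7; Omkar 2/7; Sarita 1/7; Tarun 2/21; Vikram 2/21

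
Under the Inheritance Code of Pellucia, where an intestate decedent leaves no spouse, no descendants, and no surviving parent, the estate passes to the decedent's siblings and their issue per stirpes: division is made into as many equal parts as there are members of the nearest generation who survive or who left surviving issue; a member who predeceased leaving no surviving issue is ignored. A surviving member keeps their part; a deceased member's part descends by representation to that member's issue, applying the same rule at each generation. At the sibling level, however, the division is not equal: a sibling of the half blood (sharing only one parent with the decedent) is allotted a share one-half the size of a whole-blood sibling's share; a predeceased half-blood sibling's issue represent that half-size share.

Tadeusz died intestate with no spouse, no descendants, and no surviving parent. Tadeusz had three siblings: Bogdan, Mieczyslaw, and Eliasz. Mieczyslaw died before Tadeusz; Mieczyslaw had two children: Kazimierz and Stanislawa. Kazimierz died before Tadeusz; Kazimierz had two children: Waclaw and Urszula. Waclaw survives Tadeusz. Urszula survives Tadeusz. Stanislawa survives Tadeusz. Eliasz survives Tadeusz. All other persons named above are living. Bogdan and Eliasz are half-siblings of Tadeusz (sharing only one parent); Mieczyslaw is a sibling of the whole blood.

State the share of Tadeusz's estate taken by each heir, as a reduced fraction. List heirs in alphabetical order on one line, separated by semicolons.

No spouse, descendants, or parent survives, so the estate passes to Tadeusz's siblings per stirpes.
Half-blood siblings count for one-half the weight of whole-blood siblings at the initial division.
Dividing 1 in proportion to weights (total weight 2): Bogdan (weight 1/2) → 1/4; Mieczyslaw (weight 1) → 1/2; Eliasz (weight 1/2) → 1/4.
Bogdan is living and takes 1/4.
Mieczyslaw predeceased; the 1/2 allotted to Mieczyslaw's branch passes to Mieczyslaw's issue by representation.
The 1/2 is divided into 2 equal shares of 1/4 among Kazimierz, Stanislawa.
Kazimierz predeceased; the 1/4 allotted to Kazimierz's branch passes to Kazimierz's issue by representation.
The 1/4 is divided into 2 equal shares of 1/8 among Waclaw, Urszula.
Waclaw is living and takes 1/8.
Urszula is living and takes 1/8.
Stanislawa is living and takes 1/4.
Eliasz is living and takes 1/4.

Bogdan 1/4; Eliasz 1/4; Stanislawa 1/4; Urszula 1/8; Waclaw 1/8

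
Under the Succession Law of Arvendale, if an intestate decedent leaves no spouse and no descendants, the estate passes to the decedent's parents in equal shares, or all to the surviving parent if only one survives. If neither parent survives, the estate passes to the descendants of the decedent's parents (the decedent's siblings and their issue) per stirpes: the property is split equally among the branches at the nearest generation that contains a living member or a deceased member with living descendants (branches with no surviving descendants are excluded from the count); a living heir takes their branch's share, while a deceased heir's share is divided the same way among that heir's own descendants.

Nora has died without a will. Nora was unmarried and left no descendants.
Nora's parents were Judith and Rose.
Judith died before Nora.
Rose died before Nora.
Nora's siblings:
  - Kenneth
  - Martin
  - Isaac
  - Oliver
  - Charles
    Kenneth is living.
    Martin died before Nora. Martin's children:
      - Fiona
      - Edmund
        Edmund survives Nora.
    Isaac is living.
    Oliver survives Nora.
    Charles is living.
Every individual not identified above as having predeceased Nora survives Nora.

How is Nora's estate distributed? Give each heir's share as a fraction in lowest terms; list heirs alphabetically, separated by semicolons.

Neither parent survives and there are no descendants, so the estate passes to Nora's siblings and their issue per stirpes.
The estate is divided into 5 equal shares of 1/5 among Kenneth, Martin, Isaac, Oliver, Charles.
Kenneth is living and takes 1/5.
Martin predeceased; the 1/5 allotted to Martin's branch passes to Martin's issue by representation.
The 1/5 is divided into 2 equal shares of 1/10 among Fiona, Edmund.
Fiona is living and takes 1/10.
Edmund is living and takes 1/10.
Isaac is living and takes 1/5.
Oliver is living and takes 1/5.
Charles is living and takes 1/5.

Charles 1/5; Edmund 1/10; Fiona 1/10; Isaac 1/5; Kenneth 1/5; Oliver 1/5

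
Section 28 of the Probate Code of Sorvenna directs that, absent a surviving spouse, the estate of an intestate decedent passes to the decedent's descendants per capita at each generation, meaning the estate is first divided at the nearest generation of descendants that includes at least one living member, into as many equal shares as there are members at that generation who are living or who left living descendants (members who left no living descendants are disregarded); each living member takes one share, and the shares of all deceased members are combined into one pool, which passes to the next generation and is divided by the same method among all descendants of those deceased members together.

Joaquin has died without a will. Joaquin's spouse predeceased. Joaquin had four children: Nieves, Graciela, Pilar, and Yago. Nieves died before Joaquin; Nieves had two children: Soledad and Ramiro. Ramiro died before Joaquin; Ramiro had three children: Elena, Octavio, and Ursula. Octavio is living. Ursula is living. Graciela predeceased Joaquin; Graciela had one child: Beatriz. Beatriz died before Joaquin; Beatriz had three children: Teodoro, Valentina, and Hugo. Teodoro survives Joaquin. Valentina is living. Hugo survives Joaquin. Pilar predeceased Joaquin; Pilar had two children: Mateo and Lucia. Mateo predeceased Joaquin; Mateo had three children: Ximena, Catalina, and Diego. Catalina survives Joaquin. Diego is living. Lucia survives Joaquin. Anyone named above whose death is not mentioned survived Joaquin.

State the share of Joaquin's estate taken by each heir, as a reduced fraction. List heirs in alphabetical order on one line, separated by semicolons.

Catalina 1/20; Diego 1/20; Elena 1/20; Hugo 1/20; Lucia 3/20; Octavio 1/20; Soledad 3/20; Teodoro 1/20; Ursula 1/20; Valentina 1/20; Ximena 1/20; Yago 1/4

There is no surviving spouse, so the entire estate passes to Joaquin's descendants per capita at each generation.
At generation 1 (Nieves, Graciela, Pilar, Yago) there are 4 shares of (1)/4 = 1/4 each.
Living: Yago — each takes 1/4.
Deceased: Nieves, Graciela, and Pilar. Their combined 3/4 is pooled and carried to generation 2.
At generation 2 (Soledad, Ramiro, Beatriz, Mateo, Lucia) there are 5 shares of (3/4)/5 = 3/20 each.
Living: Soledad and Lucia — each takes 3/20.
Deceased: Ramiro, Beatriz, and Mateo. Their combined 9/20 is pooled and carried to generation 3.
At generation 3 (Elena, Octavio, Ursula, Teodoro, Valentina, Hugo, Ximena, Catalina, Diego) there are 9 shares of (9/20)/9 = 1/20 each.
Living: Elena, Octavio, Ursula, Teodoro, Valentina, Hugo, Ximena, Catalina, and Diego — each takes 1/20.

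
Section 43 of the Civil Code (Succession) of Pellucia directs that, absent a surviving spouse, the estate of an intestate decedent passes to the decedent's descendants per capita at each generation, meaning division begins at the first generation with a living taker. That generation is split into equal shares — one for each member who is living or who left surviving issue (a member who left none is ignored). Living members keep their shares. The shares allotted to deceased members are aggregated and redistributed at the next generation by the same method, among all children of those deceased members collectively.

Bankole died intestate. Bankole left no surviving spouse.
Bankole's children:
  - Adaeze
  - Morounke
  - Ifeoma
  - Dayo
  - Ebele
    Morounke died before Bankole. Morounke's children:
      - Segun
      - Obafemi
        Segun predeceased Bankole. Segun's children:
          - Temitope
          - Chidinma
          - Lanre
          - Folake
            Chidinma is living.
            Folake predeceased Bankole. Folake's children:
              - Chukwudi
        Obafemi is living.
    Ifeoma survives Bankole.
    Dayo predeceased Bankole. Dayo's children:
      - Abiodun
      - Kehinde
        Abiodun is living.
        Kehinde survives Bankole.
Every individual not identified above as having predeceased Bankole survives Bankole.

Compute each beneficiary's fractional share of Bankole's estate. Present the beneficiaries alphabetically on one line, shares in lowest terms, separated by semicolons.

There is no surviving spouse, so the entire estate passes to Bankole's descendants per capita at each generation.
At generation 1 (Adaeze, Morounke, Ifeoma, Dayo, Ebele) there are 5 shares of (1)/5 = 1/5 each.
Living: Adaeze, Ifeoma, and Ebele — each takes 1/5.
Deceased: Morounke and Dayo. Their combined 2/5 is pooled and carried to generation 2.
At generation 2 (Segun, Obafemi, Abiodun, Kehinde) there are 4 shares of (2/5)/4 = 1/10 each.
Living: Obafemi, Abiodun, and Kehinde — each takes 1/10.
Deceased: Segun. That 1/10 share is carried to generation 3.
At generation 3 (Temitope, Chidinma, Lanre, Folake) there are 4 shares of (1/10)/4 = 1/40 each.
Living: Temitope, Chidinma, and Lanre — each takes 1/40.
Deceased: Folake. That 1/40 share is carried to generation 4.
At generation 4 (Chukwudi) there are 1 shares of (1/40)/1 = 1/40 each.
Living: Chukwudi — each takes 1/40.

Abiodun 1/10; Adaeze 1/5; Chidinma 1/40; Chukwudi 1/40; Ebele 1/5; Ifeoma 1/5; Kehinde 1/10; Lanre 1/40; Obafemi 1/10; Temitope 1/40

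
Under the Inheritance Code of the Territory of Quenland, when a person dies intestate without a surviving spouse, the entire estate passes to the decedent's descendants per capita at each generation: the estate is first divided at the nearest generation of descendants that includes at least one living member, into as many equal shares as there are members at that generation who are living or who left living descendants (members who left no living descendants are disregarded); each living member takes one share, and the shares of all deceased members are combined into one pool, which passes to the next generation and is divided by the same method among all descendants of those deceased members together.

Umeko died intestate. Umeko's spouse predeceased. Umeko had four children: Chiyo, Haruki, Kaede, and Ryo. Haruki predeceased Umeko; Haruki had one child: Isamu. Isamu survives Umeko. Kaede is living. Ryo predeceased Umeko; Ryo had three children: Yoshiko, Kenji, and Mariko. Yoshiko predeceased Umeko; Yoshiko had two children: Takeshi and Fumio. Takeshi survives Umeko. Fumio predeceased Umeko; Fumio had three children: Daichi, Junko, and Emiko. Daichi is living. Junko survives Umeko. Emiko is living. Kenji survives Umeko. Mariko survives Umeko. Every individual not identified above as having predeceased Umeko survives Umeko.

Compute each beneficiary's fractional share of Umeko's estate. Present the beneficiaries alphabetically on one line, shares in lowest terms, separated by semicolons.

There is no surviving spouse, so the entire estate passes to Umeko's descendants per capita at each generation.
At generation 1 (Chiyo, Haruki, Kaede, Ryo) there are 4 shares of (1)/4 = 1/4 each.
Living: Chiyo and Kaede — each takes 1/4.
Deceased: Haruki and Ryo. Their combined 1/2 is pooled and carried to generation 2.
At generation 2 (Isamu, Yoshiko, Kenji, Mariko) there are 4 shares of (1/2)/4 = 1/8 each.
Living: Isamu, Kenji, and Mariko — each takes 1/8.
Deceased: Yoshiko. That 1/8 share is carried to generation 3.
At generation 3 (Takeshi, Fumio) there are 2 shares of (1/8)/2 = 1/16 each.
Living: Takeshi — each takes 1/16.
Deceased: Fumio. That 1/16 share is carried to generation 4.
At generation 4 (Daichi, Junko, Emiko) there are 3 shares of (1/16)/3 = 1/48 each.
Living: Daichi, Junko, and Emiko — each takes 1/48.

Chiyo 1/4; Daichi 1/48; Emiko 1/48; Isamu 1/8; Junko 1/48; Kaede 1/4; Kenji 1/8; Mariko 1/8; Takeshi 1/16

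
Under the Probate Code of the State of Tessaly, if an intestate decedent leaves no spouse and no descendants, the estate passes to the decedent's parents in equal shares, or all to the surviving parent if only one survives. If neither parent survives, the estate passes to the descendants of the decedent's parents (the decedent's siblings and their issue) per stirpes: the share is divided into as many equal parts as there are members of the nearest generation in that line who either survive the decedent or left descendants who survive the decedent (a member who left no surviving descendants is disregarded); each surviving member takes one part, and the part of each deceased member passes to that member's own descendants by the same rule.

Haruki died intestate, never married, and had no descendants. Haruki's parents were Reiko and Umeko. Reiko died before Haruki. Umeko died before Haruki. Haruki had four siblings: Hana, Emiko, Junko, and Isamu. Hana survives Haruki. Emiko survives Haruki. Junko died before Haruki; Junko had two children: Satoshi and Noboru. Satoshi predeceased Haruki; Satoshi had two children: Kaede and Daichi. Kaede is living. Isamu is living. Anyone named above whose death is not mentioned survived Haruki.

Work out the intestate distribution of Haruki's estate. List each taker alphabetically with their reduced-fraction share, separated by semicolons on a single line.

Daichi 1/16; Emiko 1/4; Hana 1/4; Isamu 1/4; Kaede 1/16; Noboru 1/8

Neither parent survives and there are no descendants, so the estate passes to Haruki's siblings and their issue per stirpes.
The estate is divided into 4 equal shares of 1/4 among Hana, Emiko, Junko, Isamu.
Hana is living and takes 1/4.
Emiko is living and takes 1/4.
Junko predeceased; the 1/4 allotted to Junko's branch passes to Junko's issue by representation.
The 1/4 is divided into 2 equal shares of 1/8 among Satoshi, Noboru.
Satoshi predeceased; the 1/8 allotted to Satoshi's branch passes to Satoshi's issue by representation.
The 1/8 is divided into 2 equal shares of 1/16 among Kaede, Daichi.
Kaede is living and takes 1/16.
Daichi is living and takes 1/16.
Noboru is living and takes 1/8.
Isamu is living and takes 1/4.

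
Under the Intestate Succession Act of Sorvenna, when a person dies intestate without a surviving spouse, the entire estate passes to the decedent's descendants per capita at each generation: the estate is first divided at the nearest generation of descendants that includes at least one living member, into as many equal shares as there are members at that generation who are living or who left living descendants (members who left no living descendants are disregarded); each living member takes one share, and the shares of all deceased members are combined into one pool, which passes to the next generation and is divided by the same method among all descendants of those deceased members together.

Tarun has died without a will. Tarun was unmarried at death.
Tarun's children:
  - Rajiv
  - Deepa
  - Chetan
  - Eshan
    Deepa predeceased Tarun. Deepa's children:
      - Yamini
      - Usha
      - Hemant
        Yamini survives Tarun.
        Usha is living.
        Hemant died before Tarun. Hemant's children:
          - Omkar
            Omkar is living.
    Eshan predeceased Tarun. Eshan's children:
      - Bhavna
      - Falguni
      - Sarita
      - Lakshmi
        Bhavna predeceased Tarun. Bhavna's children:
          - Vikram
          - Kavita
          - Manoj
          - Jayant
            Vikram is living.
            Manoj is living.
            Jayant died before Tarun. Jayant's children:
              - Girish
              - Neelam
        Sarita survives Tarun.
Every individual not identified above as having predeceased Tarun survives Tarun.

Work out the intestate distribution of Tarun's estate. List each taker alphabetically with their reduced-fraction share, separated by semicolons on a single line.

Chetan 1/4; Falguni 1/14; Girish 1/70; Kavita 1/35; Lakshmi 1/14; Manoj 1/35; Neelam 1/70; Omkar 1/35; Rajiv 1/4; Sarita 1/14; Usha 1/14; Vikram 1/35; Yamini 1/14

There is no surviving spouse, so the entire estate passes to Tarun's descendants per capita at each generation.
At generation 1 (Rajiv, Deepa, Chetan, Eshan) there are 4 shares of (1)/4 = 1/4 each.
Living: Rajiv and Chetan — each takes 1/4.
Deceased: Deepa and Eshan. Their combined 1/2 is pooled and carried to generation 2.
At generation 2 (Yamini, Usha, Hemant, Bhavna, Falguni, Sarita, Lakshmi) there are 7 shares of (1/2)/7 = 1/14 each.
Living: Yamini, Usha, Falguni, Sarita, and Lakshmi — each takes 1/14.
Deceased: Hemant and Bhavna. Their combined 1/7 is pooled and carried to generation 3.
At generation 3 (Omkar, Vikram, Kavita, Manoj, Jayant) there are 5 shares of (1/7)/5 = 1/35 each.
Living: Omkar, Vikram, Kavita, and Manoj — each takes 1/35.
Deceased: Jayant. That 1/35 share is carried to generation 4.
At generation 4 (Girish, Neelam) there are 2 shares of (1/35)/2 = 1/70 each.
Living: Girish and Neelam — each takes 1/70.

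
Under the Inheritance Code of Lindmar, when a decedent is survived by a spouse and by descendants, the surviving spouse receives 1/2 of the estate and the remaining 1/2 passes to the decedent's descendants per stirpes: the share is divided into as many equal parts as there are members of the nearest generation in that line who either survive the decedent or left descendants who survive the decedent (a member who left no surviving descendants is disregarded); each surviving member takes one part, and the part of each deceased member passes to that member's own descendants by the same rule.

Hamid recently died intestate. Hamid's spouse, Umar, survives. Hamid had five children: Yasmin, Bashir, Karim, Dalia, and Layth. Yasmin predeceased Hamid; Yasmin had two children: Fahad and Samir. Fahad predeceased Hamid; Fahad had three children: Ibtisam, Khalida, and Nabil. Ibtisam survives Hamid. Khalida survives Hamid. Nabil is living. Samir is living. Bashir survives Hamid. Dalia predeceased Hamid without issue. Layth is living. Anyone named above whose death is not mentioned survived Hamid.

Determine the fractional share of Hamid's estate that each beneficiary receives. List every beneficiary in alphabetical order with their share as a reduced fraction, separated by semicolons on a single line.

Bashir 1/8; Ibtisam 1/48; Karim 1/8; Khalida 1/48; Layth 1/8; Nabil 1/48; Samir 1/16; Umar 1/2

Umar, as surviving spouse, takes 1/2.
The remaining 1/2 passes to Hamid's descendants per stirpes.
Dalia left no surviving issue, so that branch lapses and is disregarded.
The 1/2 is divided into 4 equal shares of 1/8 among Yasmin, Bashir, Karim, Layth.
Yasmin predeceased; the 1/8 allotted to Yasmin's branch passes to Yasmin's issue by representation.
The 1/8 is divided into 2 equal shares of 1/16 among Fahad, Samir.
Fahad predeceased; the 1/16 allotted to Fahad's branch passes to Fahad's issue by representation.
The 1/16 is divided into 3 equal shares of 1/48 among Ibtisam, Khalida, Nabil.
Ibtisam is living and takes 1/48.
Khalida is living and takes 1/48.
Nabil is living and takes 1/48.
Samir is living and takes 1/16.
Bashir is living and takes 1/8.
Karim is living and takes 1/8.
Layth is living and takes 1/8.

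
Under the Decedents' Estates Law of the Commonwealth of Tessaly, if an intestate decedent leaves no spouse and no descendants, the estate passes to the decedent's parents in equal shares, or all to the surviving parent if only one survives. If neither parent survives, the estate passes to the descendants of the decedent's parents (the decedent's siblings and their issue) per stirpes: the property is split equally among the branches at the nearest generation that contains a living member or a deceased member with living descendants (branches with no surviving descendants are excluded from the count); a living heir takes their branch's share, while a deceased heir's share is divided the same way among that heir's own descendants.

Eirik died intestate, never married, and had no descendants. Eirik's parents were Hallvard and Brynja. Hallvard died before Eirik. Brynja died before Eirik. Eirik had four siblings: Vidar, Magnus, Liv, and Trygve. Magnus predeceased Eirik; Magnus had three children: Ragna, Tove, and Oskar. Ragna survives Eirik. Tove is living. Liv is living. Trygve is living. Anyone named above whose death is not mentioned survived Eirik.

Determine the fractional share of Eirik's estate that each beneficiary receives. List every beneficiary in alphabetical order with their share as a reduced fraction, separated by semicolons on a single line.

Neither parent survives and there are no descendants, so the estate passes to Eirik's siblings and their issue per stirpes.
The estate is divided into 4 equal shares of 1/4 among Vidar, Magnus, Liv, Trygve.
Vidar is living and takes 1/4.
Magnus predeceased; the 1/4 allotted to Magnus's branch passes to Magnus's issue by representation.
The 1/4 is divided into 3 equal shares of 1/12 among Ragna, Tove, Oskar.
Ragna is living and takes 1/12.
Tove is living and takes 1/12.
Oskar is living and takes 1/12.
Liv is living and takes 1/4.
Trygve is living and takes 1/4.

Liv 1/4; Oskar 1/12; Ragna 1/12; Tove 1/12; Trygve 1/4; Vidar 1/4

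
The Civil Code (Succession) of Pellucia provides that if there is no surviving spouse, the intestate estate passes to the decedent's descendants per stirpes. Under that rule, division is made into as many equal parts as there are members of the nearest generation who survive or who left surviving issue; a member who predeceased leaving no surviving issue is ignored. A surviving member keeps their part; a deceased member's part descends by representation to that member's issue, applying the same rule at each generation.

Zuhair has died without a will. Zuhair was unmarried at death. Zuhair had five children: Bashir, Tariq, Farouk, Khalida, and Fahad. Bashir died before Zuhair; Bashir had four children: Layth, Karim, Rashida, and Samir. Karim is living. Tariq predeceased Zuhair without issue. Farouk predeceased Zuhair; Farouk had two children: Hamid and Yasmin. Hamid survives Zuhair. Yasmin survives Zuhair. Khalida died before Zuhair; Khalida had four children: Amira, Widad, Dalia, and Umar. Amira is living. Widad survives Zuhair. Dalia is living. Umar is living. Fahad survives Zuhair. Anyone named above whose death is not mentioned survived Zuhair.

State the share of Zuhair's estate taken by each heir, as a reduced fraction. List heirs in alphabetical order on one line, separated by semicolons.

Amira 1/16; Dalia 1/16; Fahad 1/4; Hamid 1/8; Karim 1/16; Layth 1/16; Rashida 1/16; Samir 1/16; Umar 1/16; Widad 1/16; Yasmin 1/8

There is no surviving spouse, so the entire estate passes to Zuhair's descendants per stirpes.
Tariq left no surviving issue, so that branch lapses and is disregarded.
The estate is divided into 4 equal shares of 1/4 among Bashir, Farouk, Khalida, Fahad.
Bashir predeceased; the 1/4 allotted to Bashir's branch passes to Bashir's issue by representation.
The 1/4 is divided into 4 equal shares of 1/16 among Layth, Karim, Rashida, Samir.
Layth is living and takes 1/16.
Karim is living and takes 1/16.
Rashida is living and takes 1/16.
Samir is living and takes 1/16.
Farouk predeceased; the 1/4 allotted to Farouk's branch passes to Farouk's issue by representation.
The 1/4 is divided into 2 equal shares of 1/8 among Hamid, Yasmin.
Hamid is living and takes 1/8.
Yasmin is living and takes 1/8.
Khalida predeceased; the 1/4 allotted to Khalida's branch passes to Khalida's issue by representation.
The 1/4 is divided into 4 equal shares of 1/16 among Amira, Widad, Dalia, Umar.
Amira is living and takes 1/16.
Widad is living and takes 1/16.
Dalia is living and takes 1/16.
Umar is living and takes 1/16.
Fahad is living and takes 1/4.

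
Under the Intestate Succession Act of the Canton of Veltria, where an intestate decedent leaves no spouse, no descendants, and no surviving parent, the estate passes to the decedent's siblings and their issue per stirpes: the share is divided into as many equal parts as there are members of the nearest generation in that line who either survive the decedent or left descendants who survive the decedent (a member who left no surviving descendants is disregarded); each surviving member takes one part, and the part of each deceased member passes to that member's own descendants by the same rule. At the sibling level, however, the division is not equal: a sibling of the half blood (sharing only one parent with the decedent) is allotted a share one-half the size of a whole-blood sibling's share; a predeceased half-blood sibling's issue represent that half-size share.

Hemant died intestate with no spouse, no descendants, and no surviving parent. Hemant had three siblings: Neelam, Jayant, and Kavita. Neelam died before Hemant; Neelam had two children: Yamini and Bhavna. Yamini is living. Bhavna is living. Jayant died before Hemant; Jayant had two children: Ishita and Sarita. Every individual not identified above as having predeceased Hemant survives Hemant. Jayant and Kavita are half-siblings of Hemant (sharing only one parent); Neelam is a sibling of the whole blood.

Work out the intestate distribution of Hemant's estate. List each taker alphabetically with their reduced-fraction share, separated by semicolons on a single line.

No spouse, descendants, or parent survives, so the estate passes to Hemant's siblings per stirpes.
Half-blood siblings count for one-half the weight of whole-blood siblings at the initial division.
Dividing 1 in proportion to weights (total weight 2): Neelam (weight 1) → 1/2; Jayant (weight 1/2) → 1/4; Kavita (weight 1/2) → 1/4.
Neelam predeceased; the 1/2 allotted to Neelam's branch passes to Neelam's issue by representation.
The 1/2 is divided into 2 equal shares of 1/4 among Yamini, Bhavna.
Yamini is living and takes 1/4.
Bhavna is living and takes 1/4.
Jayant predeceased; the 1/4 allotted to Jayant's branch passes to Jayant's issue by representation.
The 1/4 is divided into 2 equal shares of 1/8 among Ishita, Sarita.
Ishita is living and takes 1/8.
Sarita is living and takes 1/8.
Kavita is living and takes 1/4.

Bhavna 1/4; Ishita 1/8; Kavita 1/4; Sarita 1/8; Yamini 1/4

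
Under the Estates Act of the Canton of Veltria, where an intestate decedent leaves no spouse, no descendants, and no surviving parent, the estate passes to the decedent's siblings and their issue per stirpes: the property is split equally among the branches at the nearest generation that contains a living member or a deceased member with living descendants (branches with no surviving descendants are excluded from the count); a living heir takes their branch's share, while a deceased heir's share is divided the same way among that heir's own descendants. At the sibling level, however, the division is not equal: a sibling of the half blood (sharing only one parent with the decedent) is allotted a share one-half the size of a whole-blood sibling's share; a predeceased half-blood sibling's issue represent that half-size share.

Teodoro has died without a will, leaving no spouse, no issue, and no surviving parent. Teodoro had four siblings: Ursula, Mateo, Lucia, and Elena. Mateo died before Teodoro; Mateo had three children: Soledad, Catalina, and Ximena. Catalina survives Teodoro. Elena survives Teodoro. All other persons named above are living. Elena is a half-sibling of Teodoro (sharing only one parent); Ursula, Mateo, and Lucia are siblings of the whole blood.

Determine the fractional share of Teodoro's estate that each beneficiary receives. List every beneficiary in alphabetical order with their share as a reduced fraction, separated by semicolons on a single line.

Catalina 2/21; Elena 1/7; Lucia 2/7; Soledad 2/21; Ursula 2/7; Ximena 2/21

No spouse, descendants, or parent survives, so the estate passes to Teodoro's siblings per stirpes.
Half-blood siblings count for one-half the weight of whole-blood siblings at the initial division.
Dividing 1 in proportion to weights (total weight 7/2): Ursula (weight 1) → 2/7; Mateo (weight 1) → 2/7; Lucia (weight 1) → 2/7; Elena (weight 1/2) → 1/7.
Ursula is living and takes 2/7.
Mateo predeceased; the 2/7 allotted to Mateo's branch passes to Mateo's issue by representation.
The 2/7 is divided into 3 equal shares of 2/21 among Soledad, Catalina, Ximena.
Soledad is living and takes 2/21.
Catalina is living and takes 2/21.
Ximena is living and takes 2/21.
Lucia is living and takes 2/7.
Elena is living and takes 1/7.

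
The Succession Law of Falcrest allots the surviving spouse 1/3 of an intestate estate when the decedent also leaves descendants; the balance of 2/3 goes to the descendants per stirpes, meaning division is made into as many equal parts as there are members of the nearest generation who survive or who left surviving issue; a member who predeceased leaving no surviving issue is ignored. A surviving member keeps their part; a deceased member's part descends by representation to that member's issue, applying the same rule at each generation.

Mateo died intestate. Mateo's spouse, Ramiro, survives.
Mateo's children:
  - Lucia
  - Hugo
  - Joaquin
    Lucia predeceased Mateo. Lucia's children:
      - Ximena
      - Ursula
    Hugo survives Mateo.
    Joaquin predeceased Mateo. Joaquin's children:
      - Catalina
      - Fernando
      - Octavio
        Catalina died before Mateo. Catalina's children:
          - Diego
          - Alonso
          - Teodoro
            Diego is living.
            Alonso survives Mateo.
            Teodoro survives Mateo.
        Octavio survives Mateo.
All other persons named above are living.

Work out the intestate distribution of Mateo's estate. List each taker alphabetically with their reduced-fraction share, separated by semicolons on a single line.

Alonso 2/81; Diego 2/81; Fernando 2/27; Hugo 2/9; Octavio 2/27; Ramiro 1/3; Teodoro 2/81; Ursula 1/9; Ximena 1/9

Ramiro, as surviving spouse, takes 1/3.
The remaining 2/3 passes to Mateo's descendants per stirpes.
The 2/3 is divided into 3 equal shares of 2/9 among Lucia, Hugo, Joaquin.
Lucia predeceased; the 2/9 allotted to Lucia's branch passes to Lucia's issue by representation.
The 2/9 is divided into 2 equal shares of 1/9 among Ximena, Ursula.
Ximena is living and takes 1/9.
Ursula is living and takes 1/9.
Hugo is living and takes 2/9.
Joaquin predeceased; the 2/9 allotted to Joaquin's branch passes to Joaquin's issue by representation.
The 2/9 is divided into 3 equal shares of 2/27 among Catalina, Fernando, Octavio.
Catalina predeceased; the 2/27 allotted to Catalina's branch passes to Catalina's issue by representation.
The 2/27 is divided into 3 equal shares of 2/81 among Diego, Alonso, Teodoro.
Diego is living and takes 2/81.
Alonso is living and takes 2/81.
Teodoro is living and takes 2/81.
Fernando is living and takes 2/27.
Octavio is living and takes 2/27.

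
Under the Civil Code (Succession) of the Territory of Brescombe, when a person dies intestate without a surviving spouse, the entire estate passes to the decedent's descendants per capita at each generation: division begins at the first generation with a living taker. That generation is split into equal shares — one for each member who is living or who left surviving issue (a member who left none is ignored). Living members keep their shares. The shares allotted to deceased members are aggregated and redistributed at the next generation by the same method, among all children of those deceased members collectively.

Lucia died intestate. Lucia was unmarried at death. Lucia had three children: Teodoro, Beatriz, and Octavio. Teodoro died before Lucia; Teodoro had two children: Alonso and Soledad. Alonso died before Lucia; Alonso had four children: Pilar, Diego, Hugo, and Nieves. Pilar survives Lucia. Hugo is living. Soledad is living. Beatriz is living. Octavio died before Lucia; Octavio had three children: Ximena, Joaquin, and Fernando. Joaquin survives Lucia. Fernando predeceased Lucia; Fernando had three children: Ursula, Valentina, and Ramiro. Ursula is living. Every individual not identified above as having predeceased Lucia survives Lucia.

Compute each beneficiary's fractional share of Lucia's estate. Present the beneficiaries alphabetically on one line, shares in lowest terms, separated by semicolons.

Beatriz 1/3; Diego 4/105; Hugo 4/105; Joaquin 2/15; Nieves 4/105; Pilar 4/105; Ramiro 4/105; Soledad 2/15; Ursula 4/105; Valentina 4/105; Ximena 2/15

There is no surviving spouse, so the entire estate passes to Lucia's descendants per capita at each generation.
At generation 1 (Teodoro, Beatriz, Octavio) there are 3 shares of (1)/3 = 1/3 each.
Living: Beatriz — each takes 1/3.
Deceased: Teodoro and Octavio. Their combined 2/3 is pooled and carried to generation 2.
At generation 2 (Alonso, Soledad, Ximena, Joaquin, Fernando) there are 5 shares of (2/3)/5 = 2/15 each.
Living: Soledad, Ximena, and Joaquin — each takes 2/15.
Deceased: Alonso and Fernando. Their combined 4/15 is pooled and carried to generation 3.
At generation 3 (Pilar, Diego, Hugo, Nieves, Ursula, Valentina, Ramiro) there are 7 shares of (4/15)/7 = 4/105 each.
Living: Pilar, Diego, Hugo, Nieves, Ursula, Valentina, and Ramiro — each takes 4/105.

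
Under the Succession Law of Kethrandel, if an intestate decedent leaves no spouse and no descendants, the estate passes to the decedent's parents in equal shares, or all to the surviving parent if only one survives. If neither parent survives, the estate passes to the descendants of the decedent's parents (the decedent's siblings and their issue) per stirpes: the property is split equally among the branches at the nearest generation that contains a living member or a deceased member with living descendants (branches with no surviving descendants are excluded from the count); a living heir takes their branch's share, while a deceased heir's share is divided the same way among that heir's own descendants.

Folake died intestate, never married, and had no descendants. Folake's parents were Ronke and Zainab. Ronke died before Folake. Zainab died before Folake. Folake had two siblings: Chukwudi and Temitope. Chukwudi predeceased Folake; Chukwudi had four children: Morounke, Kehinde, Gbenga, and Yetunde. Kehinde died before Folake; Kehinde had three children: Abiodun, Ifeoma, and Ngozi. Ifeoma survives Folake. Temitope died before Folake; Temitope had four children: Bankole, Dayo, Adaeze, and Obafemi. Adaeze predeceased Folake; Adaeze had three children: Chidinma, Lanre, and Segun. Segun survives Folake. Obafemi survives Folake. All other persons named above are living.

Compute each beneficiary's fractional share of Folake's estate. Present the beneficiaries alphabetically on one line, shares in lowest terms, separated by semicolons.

Abiodun 1/24; Bankole 1/8; Chidinma 1/24; Dayo 1/8; Gbenga 1/8; Ifeoma 1/24; Lanre 1/24; Morounke 1/8; Ngozi 1/24; Obafemi 1/8; Segun 1/24; Yetunde 1/8

Neither parent survives and there are no descendants, so the estate passes to Folake's siblings and their issue per stirpes.
The estate is divided into 2 equal shares of 1/2 among Chukwudi, Temitope.
Chukwudi predeceased; the 1/2 allotted to Chukwudi's branch passes to Chukwudi's issue by representation.
The 1/2 is divided into 4 equal shares of 1/8 among Morounke, Kehinde, Gbenga, Yetunde.
Morounke is living and takes 1/8.
Kehinde predeceased; the 1/8 allotted to Kehinde's branch passes to Kehinde's issue by representation.
The 1/8 is divided into 3 equal shares of 1/24 among Abiodun, Ifeoma, Ngozi.
Abiodun is living and takes 1/24.
Ifeoma is living and takes 1/24.
Ngozi is living and takes 1/24.
Gbenga is living and takes 1/8.
Yetunde is living and takes 1/8.
Temitope predeceased; the 1/2 allotted to Temitope's branch passes to Temitope's issue by representation.
The 1/2 is divided into 4 equal shares of 1/8 among Bankole, Dayo, Adaeze, Obafemi.
Bankole is living and takes 1/8.
Dayo is living and takes 1/8.
Adaeze predeceased; the 1/8 allotted to Adaeze's branch passes to Adaeze's issue by representation.
The 1/8 is divided into 3 equal shares of 1/24 among Chidinma, Lanre, Segun.
Chidinma is living and takes 1/24.
Lanre is living and takes 1/24.
Segun is living and takes 1/24.
Obafemi is living and takes 1/8.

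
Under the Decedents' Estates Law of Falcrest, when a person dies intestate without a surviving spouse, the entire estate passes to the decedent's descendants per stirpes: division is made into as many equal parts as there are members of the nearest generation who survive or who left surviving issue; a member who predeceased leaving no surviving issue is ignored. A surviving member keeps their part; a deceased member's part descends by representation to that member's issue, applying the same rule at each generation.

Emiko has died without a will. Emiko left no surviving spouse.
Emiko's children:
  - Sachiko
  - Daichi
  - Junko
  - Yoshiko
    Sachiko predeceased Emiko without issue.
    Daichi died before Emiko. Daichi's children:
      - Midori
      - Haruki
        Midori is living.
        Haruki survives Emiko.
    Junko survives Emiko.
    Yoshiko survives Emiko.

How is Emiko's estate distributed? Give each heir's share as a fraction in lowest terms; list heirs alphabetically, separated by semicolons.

There is no surviving spouse, so the entire estate passes to Emiko's descendants per stirpes.
Sachiko left no surviving issue, so that branch lapses and is disregarded.
The estate is divided into 3 equal shares of 1/3 among Daichi, Junko, Yoshiko.
Daichi predeceased; the 1/3 allotted to Daichi's branch passes to Daichi's issue by representation.
The 1/3 is divided into 2 equal shares of 1/6 among Midori, Haruki.
Midori is living and takes 1/6.
Haruki is living and takes 1/6.
Junko is living and takes 1/3.
Yoshiko is living and takes 1/3.

Haruki 1/6; Junko 1/3; Midori 1/6; Yoshiko 1/3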